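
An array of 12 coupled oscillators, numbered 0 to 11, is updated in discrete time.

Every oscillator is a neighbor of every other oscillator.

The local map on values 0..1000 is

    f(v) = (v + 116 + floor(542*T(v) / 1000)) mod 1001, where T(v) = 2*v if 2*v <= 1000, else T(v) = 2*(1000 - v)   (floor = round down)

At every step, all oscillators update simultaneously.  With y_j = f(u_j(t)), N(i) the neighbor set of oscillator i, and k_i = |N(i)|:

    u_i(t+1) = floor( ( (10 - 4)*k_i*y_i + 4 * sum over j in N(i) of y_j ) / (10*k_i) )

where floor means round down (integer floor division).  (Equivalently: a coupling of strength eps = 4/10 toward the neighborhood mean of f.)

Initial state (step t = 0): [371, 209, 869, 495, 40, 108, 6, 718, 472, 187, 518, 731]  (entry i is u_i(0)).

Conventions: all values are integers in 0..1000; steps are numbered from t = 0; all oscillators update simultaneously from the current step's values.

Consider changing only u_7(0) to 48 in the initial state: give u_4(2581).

Simulating step by step:
t=0: [371, 209, 869, 495, 40, 108, 6, 48, 472, 187, 518, 731]
t=1: [628, 437, 197, 209, 239, 319, 199, 248, 182, 411, 214, 204]
t=2: [314, 245, 528, 542, 577, 671, 530, 587, 510, 779, 547, 536]
t=3: [539, 458, 192, 191, 189, 185, 192, 189, 193, 180, 191, 191]
t=4: [279, 232, 484, 483, 480, 475, 484, 480, 485, 470, 483, 483]
t=5: [482, 427, 158, 157, 154, 148, 158, 154, 159, 142, 157, 157]
t=6: [230, 165, 414, 413, 409, 402, 414, 409, 415, 395, 413, 413]
t=7: [726, 649, 942, 940, 936, 927, 942, 936, 943, 920, 940, 940]
t=8: [131, 135, 120, 121, 121, 122, 120, 121, 120, 122, 121, 121]
t=9: [381, 386, 368, 369, 369, 370, 368, 369, 368, 370, 369, 369]
t=10: [900, 906, 885, 886, 886, 887, 885, 886, 885, 887, 886, 886]
t=11: [123, 122, 123, 123, 123, 123, 123, 123, 123, 123, 123, 123]
t=12: [371, 370, 371, 371, 371, 371, 371, 371, 371, 371, 371, 371]
t=13: [888, 887, 888, 888, 888, 888, 888, 888, 888, 888, 888, 888]
t=14: [124, 124, 124, 124, 124, 124, 124, 124, 124, 124, 124, 124]
t=15: [374, 374, 374, 374, 374, 374, 374, 374, 374, 374, 374, 374]
t=16: [895, 895, 895, 895, 895, 895, 895, 895, 895, 895, 895, 895]
t=17: [123, 123, 123, 123, 123, 123, 123, 123, 123, 123, 123, 123]
t=18: [372, 372, 372, 372, 372, 372, 372, 372, 372, 372, 372, 372]
t=19: [891, 891, 891, 891, 891, 891, 891, 891, 891, 891, 891, 891]
t=20: [124, 124, 124, 124, 124, 124, 124, 124, 124, 124, 124, 124]

Answer: u_4(2581) = 891
Key observation: The state at step 14, [124, 124, 124, 124, 124, 124, 124, 124, 124, 124, 124, 124], reappears at step 20: the system is in a cycle of period 6 from step 14 on.  Therefore the state at step 2581 equals the state at step 14 + ((2581 - 14) mod 6) = 19, which is [891, 891, 891, 891, 891, 891, 891, 891, 891, 891, 891, 891].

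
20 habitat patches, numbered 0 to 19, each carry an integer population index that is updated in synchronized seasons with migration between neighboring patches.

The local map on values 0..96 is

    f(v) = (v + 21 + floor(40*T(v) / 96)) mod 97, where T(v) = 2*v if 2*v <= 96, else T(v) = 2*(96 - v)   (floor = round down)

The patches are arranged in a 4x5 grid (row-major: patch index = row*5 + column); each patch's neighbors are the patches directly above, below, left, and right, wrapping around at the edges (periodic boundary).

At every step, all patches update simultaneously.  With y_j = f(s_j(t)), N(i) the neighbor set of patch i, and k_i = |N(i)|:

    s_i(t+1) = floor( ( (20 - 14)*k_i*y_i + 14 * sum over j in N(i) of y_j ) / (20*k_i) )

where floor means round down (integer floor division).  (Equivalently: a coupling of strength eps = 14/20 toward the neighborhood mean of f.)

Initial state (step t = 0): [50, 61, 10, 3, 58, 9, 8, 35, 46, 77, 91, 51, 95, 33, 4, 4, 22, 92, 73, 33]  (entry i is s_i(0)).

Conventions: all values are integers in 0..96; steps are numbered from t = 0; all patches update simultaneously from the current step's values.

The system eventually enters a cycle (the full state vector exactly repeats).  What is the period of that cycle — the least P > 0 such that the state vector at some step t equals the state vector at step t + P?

Answer: 19
Key observation: The state at step 8, [18, 18, 18, 18, 18, 18, 18, 18, 18, 18, 18, 18, 18, 18, 18, 18, 18, 18, 18, 18], reappears at step 27 — and no state repeats earlier — so the cycle the system enters has period 19.

Derivation:
t=0: [50, 61, 10, 3, 58, 9, 8, 35, 46, 77, 91, 51, 95, 33, 4, 4, 22, 92, 73, 33]
t=1: [19, 29, 36, 21, 27, 25, 36, 43, 38, 19, 24, 27, 40, 36, 42, 38, 31, 29, 41, 39]
t=2: [69, 75, 62, 77, 66, 65, 63, 63, 62, 56, 59, 77, 68, 75, 52, 77, 77, 84, 83, 72]
t=3: [15, 15, 15, 15, 15, 13, 14, 14, 14, 13, 14, 14, 15, 14, 13, 15, 16, 16, 16, 15]
t=4: [47, 48, 48, 48, 47, 45, 46, 46, 46, 45, 45, 47, 47, 46, 45, 48, 48, 49, 48, 47]
t=5: [10, 10, 11, 10, 9, 7, 8, 9, 8, 7, 7, 9, 9, 8, 7, 10, 11, 11, 10, 10]
t=6: [37, 39, 39, 38, 37, 34, 36, 37, 35, 34, 34, 36, 37, 35, 34, 38, 39, 39, 38, 37]
t=7: [88, 90, 90, 89, 87, 84, 87, 88, 86, 84, 84, 87, 88, 86, 84, 88, 90, 90, 89, 87]
t=8: [18, 18, 18, 18, 18, 18, 18, 18, 18, 18, 18, 18, 18, 18, 18, 18, 18, 18, 18, 18]
t=9: [54, 54, 54, 54, 54, 54, 54, 54, 54, 54, 54, 54, 54, 54, 54, 54, 54, 54, 54, 54]
t=10: [13, 13, 13, 13, 13, 13, 13, 13, 13, 13, 13, 13, 13, 13, 13, 13, 13, 13, 13, 13]
t=11: [44, 44, 44, 44, 44, 44, 44, 44, 44, 44, 44, 44, 44, 44, 44, 44, 44, 44, 44, 44]
t=12: [4, 4, 4, 4, 4, 4, 4, 4, 4, 4, 4, 4, 4, 4, 4, 4, 4, 4, 4, 4]
t=13: [28, 28, 28, 28, 28, 28, 28, 28, 28, 28, 28, 28, 28, 28, 28, 28, 28, 28, 28, 28]
t=14: [72, 72, 72, 72, 72, 72, 72, 72, 72, 72, 72, 72, 72, 72, 72, 72, 72, 72, 72, 72]
t=15: [16, 16, 16, 16, 16, 16, 16, 16, 16, 16, 16, 16, 16, 16, 16, 16, 16, 16, 16, 16]
t=16: [50, 50, 50, 50, 50, 50, 50, 50, 50, 50, 50, 50, 50, 50, 50, 50, 50, 50, 50, 50]
t=17: [12, 12, 12, 12, 12, 12, 12, 12, 12, 12, 12, 12, 12, 12, 12, 12, 12, 12, 12, 12]
t=18: [43, 43, 43, 43, 43, 43, 43, 43, 43, 43, 43, 43, 43, 43, 43, 43, 43, 43, 43, 43]
t=19: [2, 2, 2, 2, 2, 2, 2, 2, 2, 2, 2, 2, 2, 2, 2, 2, 2, 2, 2, 2]
t=20: [24, 24, 24, 24, 24, 24, 24, 24, 24, 24, 24, 24, 24, 24, 24, 24, 24, 24, 24, 24]
t=21: [65, 65, 65, 65, 65, 65, 65, 65, 65, 65, 65, 65, 65, 65, 65, 65, 65, 65, 65, 65]
t=22: [14, 14, 14, 14, 14, 14, 14, 14, 14, 14, 14, 14, 14, 14, 14, 14, 14, 14, 14, 14]
t=23: [46, 46, 46, 46, 46, 46, 46, 46, 46, 46, 46, 46, 46, 46, 46, 46, 46, 46, 46, 46]
t=24: [8, 8, 8, 8, 8, 8, 8, 8, 8, 8, 8, 8, 8, 8, 8, 8, 8, 8, 8, 8]
t=25: [35, 35, 35, 35, 35, 35, 35, 35, 35, 35, 35, 35, 35, 35, 35, 35, 35, 35, 35, 35]
t=26: [85, 85, 85, 85, 85, 85, 85, 85, 85, 85, 85, 85, 85, 85, 85, 85, 85, 85, 85, 85]
t=27: [18, 18, 18, 18, 18, 18, 18, 18, 18, 18, 18, 18, 18, 18, 18, 18, 18, 18, 18, 18]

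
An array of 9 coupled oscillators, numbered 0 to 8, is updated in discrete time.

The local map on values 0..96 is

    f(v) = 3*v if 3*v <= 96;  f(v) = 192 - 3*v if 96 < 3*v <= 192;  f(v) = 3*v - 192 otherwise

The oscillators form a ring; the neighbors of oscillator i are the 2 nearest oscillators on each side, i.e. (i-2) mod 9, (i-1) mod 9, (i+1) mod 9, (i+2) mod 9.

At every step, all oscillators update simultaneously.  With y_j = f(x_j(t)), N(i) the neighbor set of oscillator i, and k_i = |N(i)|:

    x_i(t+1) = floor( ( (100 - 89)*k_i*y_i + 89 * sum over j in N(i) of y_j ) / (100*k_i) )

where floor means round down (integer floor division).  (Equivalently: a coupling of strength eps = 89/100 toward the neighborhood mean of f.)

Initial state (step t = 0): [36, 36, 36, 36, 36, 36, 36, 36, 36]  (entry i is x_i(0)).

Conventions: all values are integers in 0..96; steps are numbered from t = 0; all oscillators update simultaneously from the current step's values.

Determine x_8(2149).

Answer: x_8(2149) = 84
Key observation: The state at step 0, [36, 36, 36, 36, 36, 36, 36, 36, 36], reappears at step 4: the system is in a cycle of period 4 from step 0 on.  Therefore the state at step 2149 equals the state at step 0 + ((2149 - 0) mod 4) = 1, which is [84, 84, 84, 84, 84, 84, 84, 84, 84].

Derivation:
t=0: [36, 36, 36, 36, 36, 36, 36, 36, 36]
t=1: [84, 84, 84, 84, 84, 84, 84, 84, 84]
t=2: [60, 60, 60, 60, 60, 60, 60, 60, 60]
t=3: [12, 12, 12, 12, 12, 12, 12, 12, 12]
t=4: [36, 36, 36, 36, 36, 36, 36, 36, 36]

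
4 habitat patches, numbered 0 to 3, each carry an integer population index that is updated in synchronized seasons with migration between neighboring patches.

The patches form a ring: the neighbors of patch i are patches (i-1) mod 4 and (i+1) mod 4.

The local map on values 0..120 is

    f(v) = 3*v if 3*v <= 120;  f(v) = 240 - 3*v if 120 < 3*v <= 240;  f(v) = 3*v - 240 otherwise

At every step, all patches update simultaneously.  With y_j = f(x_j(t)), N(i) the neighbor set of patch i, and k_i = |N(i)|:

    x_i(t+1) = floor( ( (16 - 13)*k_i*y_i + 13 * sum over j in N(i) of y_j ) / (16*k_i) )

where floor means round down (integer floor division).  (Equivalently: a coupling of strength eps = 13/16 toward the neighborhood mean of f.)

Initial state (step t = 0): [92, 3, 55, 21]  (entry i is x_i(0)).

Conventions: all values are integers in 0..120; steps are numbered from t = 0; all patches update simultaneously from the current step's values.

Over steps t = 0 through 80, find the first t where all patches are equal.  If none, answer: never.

Answer: 13
Key observation: Synchronization is absorbing here: once all patches are equal they stay equal, and step 13 is the first all-equal step.

Derivation:
t=0: [92, 3, 55, 21]  (not all equal)
t=1: [36, 46, 43, 56]  (not all equal)
t=2: [90, 108, 91, 102]  (not all equal)
t=3: [66, 41, 67, 37]  (not all equal)
t=4: [100, 54, 99, 53]  (not all equal)
t=5: [75, 62, 75, 62]  (not all equal)
t=6: [46, 22, 46, 22]  (not all equal)
t=7: [72, 95, 72, 95]  (not all equal)
t=8: [41, 27, 41, 27]  (not all equal)
t=9: [87, 110, 87, 110]  (not all equal)
t=10: [77, 33, 77, 33]  (not all equal)
t=11: [82, 25, 82, 25]  (not all equal)
t=12: [62, 18, 62, 18]  (not all equal)
t=13: [54, 54, 54, 54]  (all equal)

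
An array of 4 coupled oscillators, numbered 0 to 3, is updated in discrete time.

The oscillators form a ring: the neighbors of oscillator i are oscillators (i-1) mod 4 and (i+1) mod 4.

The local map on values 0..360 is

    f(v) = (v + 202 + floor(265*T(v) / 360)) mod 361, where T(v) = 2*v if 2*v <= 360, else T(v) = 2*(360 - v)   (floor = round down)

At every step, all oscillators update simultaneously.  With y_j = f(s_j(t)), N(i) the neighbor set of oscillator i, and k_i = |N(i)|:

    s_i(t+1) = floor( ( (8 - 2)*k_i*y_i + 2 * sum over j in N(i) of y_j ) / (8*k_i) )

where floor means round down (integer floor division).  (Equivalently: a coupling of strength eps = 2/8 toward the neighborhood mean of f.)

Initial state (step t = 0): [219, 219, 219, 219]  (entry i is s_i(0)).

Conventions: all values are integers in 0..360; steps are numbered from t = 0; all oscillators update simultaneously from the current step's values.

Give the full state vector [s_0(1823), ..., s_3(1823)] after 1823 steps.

Answer: [252, 252, 252, 252]
Key observation: The state at step 5, [252, 252, 252, 252], reappears at step 6: the system is in a cycle of period 1 from step 5 on.  Therefore the state at step 1823 equals the state at step 5 + ((1823 - 5) mod 1) = 5, which is [252, 252, 252, 252].

Derivation:
t=0: [219, 219, 219, 219]
t=1: [267, 267, 267, 267]
t=2: [244, 244, 244, 244]
t=3: [255, 255, 255, 255]
t=4: [250, 250, 250, 250]
t=5: [252, 252, 252, 252]
t=6: [252, 252, 252, 252]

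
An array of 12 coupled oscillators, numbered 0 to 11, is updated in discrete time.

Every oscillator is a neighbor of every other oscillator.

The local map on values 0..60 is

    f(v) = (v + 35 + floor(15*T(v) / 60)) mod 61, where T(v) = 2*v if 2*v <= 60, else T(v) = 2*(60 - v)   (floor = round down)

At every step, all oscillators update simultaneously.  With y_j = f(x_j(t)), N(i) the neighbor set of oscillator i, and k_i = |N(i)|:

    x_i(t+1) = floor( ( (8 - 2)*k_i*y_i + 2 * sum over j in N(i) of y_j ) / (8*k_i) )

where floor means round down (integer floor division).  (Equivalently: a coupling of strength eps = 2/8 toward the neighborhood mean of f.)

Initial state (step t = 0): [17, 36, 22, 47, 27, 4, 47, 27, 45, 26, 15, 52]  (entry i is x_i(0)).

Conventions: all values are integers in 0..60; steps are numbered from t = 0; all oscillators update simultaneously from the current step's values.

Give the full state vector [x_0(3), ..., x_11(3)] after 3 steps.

Simulating step by step:
t=0: [17, 36, 22, 47, 27, 4, 47, 27, 45, 26, 15, 52]
t=1: [51, 23, 12, 27, 17, 37, 27, 17, 26, 17, 49, 29]
t=2: [29, 14, 47, 18, 52, 24, 18, 52, 18, 52, 28, 20]
t=3: [17, 45, 24, 5, 26, 12, 5, 26, 5, 26, 16, 7]

Answer: [17, 45, 24, 5, 26, 12, 5, 26, 5, 26, 16, 7]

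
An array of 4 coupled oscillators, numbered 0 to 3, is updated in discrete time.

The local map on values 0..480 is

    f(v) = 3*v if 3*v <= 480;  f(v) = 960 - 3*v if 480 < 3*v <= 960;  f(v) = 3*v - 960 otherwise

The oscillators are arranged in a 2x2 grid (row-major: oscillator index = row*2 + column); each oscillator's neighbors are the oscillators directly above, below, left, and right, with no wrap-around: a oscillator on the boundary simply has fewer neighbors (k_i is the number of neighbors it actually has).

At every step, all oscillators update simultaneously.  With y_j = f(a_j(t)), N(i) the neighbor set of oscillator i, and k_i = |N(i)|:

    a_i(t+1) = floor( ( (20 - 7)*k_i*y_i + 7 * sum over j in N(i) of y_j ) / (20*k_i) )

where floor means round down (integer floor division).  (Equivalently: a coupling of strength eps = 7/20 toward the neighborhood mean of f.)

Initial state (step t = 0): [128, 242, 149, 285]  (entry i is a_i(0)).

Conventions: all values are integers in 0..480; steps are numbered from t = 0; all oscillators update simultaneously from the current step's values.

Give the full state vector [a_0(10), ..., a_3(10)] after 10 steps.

Answer: [233, 247, 270, 244]

Derivation:
t=0: [128, 242, 149, 285]
t=1: [368, 237, 376, 187]
t=2: [166, 256, 204, 332]
t=3: [394, 211, 313, 117]
t=4: [205, 312, 113, 289]
t=5: [287, 92, 297, 123]
t=6: [124, 261, 126, 300]
t=7: [338, 190, 321, 136]
t=8: [103, 334, 82, 333]
t=9: [251, 88, 220, 75]
t=10: [233, 247, 270, 244]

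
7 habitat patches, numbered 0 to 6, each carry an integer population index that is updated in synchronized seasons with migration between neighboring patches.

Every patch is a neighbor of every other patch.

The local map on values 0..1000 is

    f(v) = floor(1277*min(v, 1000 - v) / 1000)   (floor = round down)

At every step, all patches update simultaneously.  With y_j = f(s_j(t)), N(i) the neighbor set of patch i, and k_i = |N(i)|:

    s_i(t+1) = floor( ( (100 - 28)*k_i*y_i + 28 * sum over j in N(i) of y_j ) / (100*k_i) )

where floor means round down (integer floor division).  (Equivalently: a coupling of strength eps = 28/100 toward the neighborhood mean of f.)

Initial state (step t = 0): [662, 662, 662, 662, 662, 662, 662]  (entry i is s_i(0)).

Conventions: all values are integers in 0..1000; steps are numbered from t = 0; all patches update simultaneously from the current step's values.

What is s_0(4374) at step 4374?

Answer: s_0(4374) = 486
Key observation: The state at step 9, [619, 619, 619, 619, 619, 619, 619], reappears at step 13: the system is in a cycle of period 4 from step 9 on.  Therefore the state at step 4374 equals the state at step 9 + ((4374 - 9) mod 4) = 10, which is [486, 486, 486, 486, 486, 486, 486].

Derivation:
t=0: [662, 662, 662, 662, 662, 662, 662]
t=1: [431, 431, 431, 431, 431, 431, 431]
t=2: [550, 550, 550, 550, 550, 550, 550]
t=3: [574, 574, 574, 574, 574, 574, 574]
t=4: [544, 544, 544, 544, 544, 544, 544]
t=5: [582, 582, 582, 582, 582, 582, 582]
t=6: [533, 533, 533, 533, 533, 533, 533]
t=7: [596, 596, 596, 596, 596, 596, 596]
t=8: [515, 515, 515, 515, 515, 515, 515]
t=9: [619, 619, 619, 619, 619, 619, 619]
t=10: [486, 486, 486, 486, 486, 486, 486]
t=11: [620, 620, 620, 620, 620, 620, 620]
t=12: [485, 485, 485, 485, 485, 485, 485]
t=13: [619, 619, 619, 619, 619, 619, 619]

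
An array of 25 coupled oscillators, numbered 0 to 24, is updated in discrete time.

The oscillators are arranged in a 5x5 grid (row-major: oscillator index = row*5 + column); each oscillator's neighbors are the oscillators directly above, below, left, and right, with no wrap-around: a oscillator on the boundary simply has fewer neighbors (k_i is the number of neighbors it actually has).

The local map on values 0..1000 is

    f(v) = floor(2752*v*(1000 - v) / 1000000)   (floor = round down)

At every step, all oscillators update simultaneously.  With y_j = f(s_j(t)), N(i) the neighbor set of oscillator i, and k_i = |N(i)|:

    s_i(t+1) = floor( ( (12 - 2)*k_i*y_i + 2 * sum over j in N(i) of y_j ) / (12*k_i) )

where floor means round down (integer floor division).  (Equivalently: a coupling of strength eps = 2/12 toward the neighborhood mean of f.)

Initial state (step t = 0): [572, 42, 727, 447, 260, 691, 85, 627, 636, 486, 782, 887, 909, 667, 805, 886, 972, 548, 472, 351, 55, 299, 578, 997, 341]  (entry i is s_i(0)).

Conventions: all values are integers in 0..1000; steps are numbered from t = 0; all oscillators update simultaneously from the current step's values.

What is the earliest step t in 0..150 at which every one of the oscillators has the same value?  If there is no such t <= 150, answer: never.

Simulating step by step:
t=0: [572, 42, 727, 447, 260, 691, 85, 627, 636, 486, 782, 887, 909, 667, 805, 886, 972, 548, 472, 351, 55, 299, 578, 997, 341]  (not all equal)
t=1: [618, 171, 534, 661, 554, 564, 245, 603, 640, 661, 454, 270, 281, 591, 466, 268, 137, 636, 651, 618, 190, 529, 629, 116, 567]  (not all equal)
t=2: [629, 427, 662, 624, 668, 665, 518, 647, 634, 624, 665, 538, 567, 658, 677, 528, 370, 620, 613, 651, 454, 648, 624, 342, 640]  (not all equal)
t=3: [642, 668, 620, 641, 615, 618, 680, 632, 637, 640, 620, 679, 669, 622, 605, 678, 644, 648, 647, 625, 677, 631, 642, 623, 632]  (not all equal)
t=4: [631, 612, 644, 635, 648, 645, 602, 637, 636, 636, 642, 602, 612, 644, 654, 604, 627, 626, 630, 644, 604, 636, 632, 643, 640]  (not all equal)
t=5: [640, 651, 632, 636, 628, 632, 656, 637, 636, 635, 634, 656, 651, 631, 623, 655, 644, 644, 639, 630, 656, 638, 639, 632, 633]  (not all equal)
t=6: [633, 626, 638, 637, 641, 638, 622, 635, 637, 637, 636, 622, 626, 639, 644, 622, 629, 630, 634, 640, 622, 633, 634, 639, 639]  (not all equal)
t=7: [639, 643, 635, 635, 633, 636, 645, 637, 635, 635, 638, 646, 643, 634, 630, 646, 642, 640, 637, 634, 646, 639, 638, 634, 634]  (not all equal)
t=8: [634, 631, 636, 637, 638, 636, 630, 635, 637, 637, 634, 629, 631, 637, 640, 629, 631, 633, 636, 638, 629, 633, 635, 637, 638]  (not all equal)
t=9: [638, 639, 637, 636, 635, 637, 640, 637, 636, 635, 638, 641, 639, 636, 634, 641, 640, 638, 636, 635, 641, 639, 637, 636, 635]  (not all equal)
t=10: [635, 634, 635, 636, 637, 635, 634, 635, 636, 637, 634, 633, 634, 636, 637, 633, 633, 635, 636, 637, 633, 634, 635, 636, 637]  (not all equal)
t=11: [637, 637, 637, 636, 636, 637, 637, 637, 636, 636, 638, 638, 637, 637, 636, 638, 638, 637, 636, 636, 638, 638, 637, 636, 636]  (not all equal)
t=12: [636, 636, 636, 636, 637, 635, 635, 636, 636, 637, 635, 635, 635, 636, 636, 635, 635, 636, 636, 637, 635, 635, 636, 636, 637]  (not all equal)
t=13: [637, 637, 637, 636, 636, 637, 637, 637, 636, 636, 637, 637, 637, 637, 636, 637, 637, 637, 636, 636, 637, 637, 637, 636, 636]  (not all equal)
t=14: [636, 636, 636, 636, 637, 636, 636, 636, 636, 637, 636, 636, 636, 636, 636, 636, 636, 636, 636, 637, 636, 636, 636, 636, 637]  (not all equal)
t=15: [637, 637, 637, 636, 636, 637, 637, 637, 636, 636, 637, 637, 637, 637, 636, 637, 637, 637, 636, 636, 637, 637, 637, 636, 636]  (not all equal)

Answer: never
Key observation: The state at step 13 reappears at step 15 — the system is in a cycle of period 2 from step 13 on.  No step 0..15 is synchronized, and the cycle repeats forever, so no step up to 150 (or ever) has all oscillators equal.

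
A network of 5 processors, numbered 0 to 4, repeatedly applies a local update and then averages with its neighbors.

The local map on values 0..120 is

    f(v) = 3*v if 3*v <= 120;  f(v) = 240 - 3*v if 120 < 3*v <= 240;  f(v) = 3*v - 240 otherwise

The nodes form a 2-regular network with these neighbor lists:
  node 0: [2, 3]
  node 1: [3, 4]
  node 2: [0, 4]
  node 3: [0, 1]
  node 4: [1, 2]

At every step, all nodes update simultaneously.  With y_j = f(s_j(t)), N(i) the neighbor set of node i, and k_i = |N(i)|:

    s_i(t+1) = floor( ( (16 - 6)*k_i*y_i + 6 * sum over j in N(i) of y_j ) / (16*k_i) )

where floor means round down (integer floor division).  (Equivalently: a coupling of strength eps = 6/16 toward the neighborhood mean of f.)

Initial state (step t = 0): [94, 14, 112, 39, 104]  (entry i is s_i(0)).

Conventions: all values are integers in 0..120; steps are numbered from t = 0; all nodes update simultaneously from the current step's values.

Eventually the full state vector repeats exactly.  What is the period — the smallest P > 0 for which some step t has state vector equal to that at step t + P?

Answer: 4
Key observation: The state at step 50, [35, 36, 37, 37, 36], reappears at step 54 — and no state repeats earlier — so the cycle the system enters has period 4.

Derivation:
t=0: [94, 14, 112, 39, 104]
t=1: [66, 61, 81, 88, 70]
t=2: [31, 45, 15, 33, 30]
t=3: [85, 101, 62, 99, 84]
t=4: [30, 52, 38, 50, 29]
t=5: [94, 85, 104, 88, 91]
t=6: [44, 20, 59, 25, 36]
t=7: [93, 71, 79, 78, 90]
t=8: [26, 23, 14, 16, 24]
t=9: [65, 65, 54, 57, 65]
t=10: [55, 49, 65, 60, 51]
t=11: [66, 85, 58, 69, 80]
t=12: [44, 15, 49, 31, 15]
t=13: [102, 54, 86, 86, 54]
t=14: [48, 66, 38, 38, 66]
t=15: [102, 55, 97, 97, 55]
t=16: [60, 70, 58, 58, 70]
t=17: [62, 36, 58, 58, 36]
t=18: [58, 100, 71, 71, 100]
t=19: [51, 53, 40, 40, 53]
t=20: [99, 88, 106, 106, 88]
t=21: [64, 34, 63, 63, 34]
t=22: [49, 92, 60, 60, 92]
t=23: [80, 40, 61, 61, 40]
t=24: [21, 108, 58, 58, 108]
t=25: [64, 80, 68, 68, 80]
t=26: [43, 6, 31, 31, 6]
t=27: [104, 32, 82, 82, 32]
t=28: [47, 79, 35, 35, 79]
t=29: [101, 22, 84, 84, 22]
t=30: [43, 55, 31, 31, 55]
t=31: [104, 78, 93, 93, 78]
t=32: [59, 12, 39, 39, 12]
t=33: [83, 51, 91, 91, 51]
t=34: [18, 76, 38, 38, 76]
t=35: [76, 31, 83, 83, 31]
t=36: [10, 77, 25, 25, 77]
t=37: [46, 21, 54, 54, 21]
t=38: [93, 65, 79, 79, 65]
t=39: [25, 37, 17, 17, 37]
t=40: [66, 99, 66, 66, 99]
t=41: [42, 54, 44, 44, 54]
t=42: [111, 83, 103, 103, 83]
t=43: [84, 20, 62, 62, 20]
t=44: [27, 58, 47, 47, 58]
t=45: [87, 72, 89, 89, 72]
t=46: [23, 24, 25, 25, 24]
t=47: [71, 72, 73, 73, 72]
t=48: [24, 23, 22, 22, 23]
t=49: [69, 68, 67, 67, 68]
t=50: [35, 36, 37, 37, 36]
t=51: [107, 108, 109, 109, 108]
t=52: [83, 84, 85, 85, 84]
t=53: [11, 12, 13, 13, 12]
t=54: [35, 36, 37, 37, 36]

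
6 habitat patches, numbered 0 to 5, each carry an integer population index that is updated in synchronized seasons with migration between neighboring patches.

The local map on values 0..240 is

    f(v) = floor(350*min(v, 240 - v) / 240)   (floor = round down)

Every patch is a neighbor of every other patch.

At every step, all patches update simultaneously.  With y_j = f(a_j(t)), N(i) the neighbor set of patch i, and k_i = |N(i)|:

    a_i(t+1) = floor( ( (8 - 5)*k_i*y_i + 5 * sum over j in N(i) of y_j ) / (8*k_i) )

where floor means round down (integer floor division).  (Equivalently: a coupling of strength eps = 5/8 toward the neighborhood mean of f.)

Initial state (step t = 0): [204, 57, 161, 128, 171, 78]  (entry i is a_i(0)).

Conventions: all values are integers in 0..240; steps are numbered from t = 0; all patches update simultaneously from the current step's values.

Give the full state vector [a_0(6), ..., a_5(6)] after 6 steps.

Simulating step by step:
t=0: [204, 57, 161, 128, 171, 78]
t=1: [91, 99, 107, 119, 103, 106]
t=2: [146, 149, 152, 156, 151, 152]
t=3: [131, 130, 129, 127, 129, 129]
t=4: [160, 160, 160, 161, 160, 160]
t=5: [115, 115, 115, 115, 115, 115]
t=6: [167, 167, 167, 167, 167, 167]

Answer: [167, 167, 167, 167, 167, 167]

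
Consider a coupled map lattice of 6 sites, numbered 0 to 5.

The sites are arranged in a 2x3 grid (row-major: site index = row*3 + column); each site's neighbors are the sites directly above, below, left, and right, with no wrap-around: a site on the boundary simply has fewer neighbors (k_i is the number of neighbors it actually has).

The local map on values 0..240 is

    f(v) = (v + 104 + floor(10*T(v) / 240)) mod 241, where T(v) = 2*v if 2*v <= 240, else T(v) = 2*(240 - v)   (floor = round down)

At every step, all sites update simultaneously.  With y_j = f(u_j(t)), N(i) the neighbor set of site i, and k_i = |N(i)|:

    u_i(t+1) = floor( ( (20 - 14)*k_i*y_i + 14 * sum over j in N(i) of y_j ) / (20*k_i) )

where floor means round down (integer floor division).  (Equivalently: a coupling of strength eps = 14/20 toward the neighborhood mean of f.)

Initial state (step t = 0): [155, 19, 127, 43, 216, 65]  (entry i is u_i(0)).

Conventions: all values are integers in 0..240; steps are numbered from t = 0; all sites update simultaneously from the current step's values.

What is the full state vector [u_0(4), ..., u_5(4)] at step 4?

Simulating step by step:
t=0: [155, 19, 127, 43, 216, 65]
t=1: [103, 117, 176, 82, 128, 164]
t=2: [212, 129, 105, 132, 106, 25]
t=3: [24, 119, 111, 104, 97, 191]
t=4: [195, 200, 168, 183, 180, 168]

Answer: [195, 200, 168, 183, 180, 168]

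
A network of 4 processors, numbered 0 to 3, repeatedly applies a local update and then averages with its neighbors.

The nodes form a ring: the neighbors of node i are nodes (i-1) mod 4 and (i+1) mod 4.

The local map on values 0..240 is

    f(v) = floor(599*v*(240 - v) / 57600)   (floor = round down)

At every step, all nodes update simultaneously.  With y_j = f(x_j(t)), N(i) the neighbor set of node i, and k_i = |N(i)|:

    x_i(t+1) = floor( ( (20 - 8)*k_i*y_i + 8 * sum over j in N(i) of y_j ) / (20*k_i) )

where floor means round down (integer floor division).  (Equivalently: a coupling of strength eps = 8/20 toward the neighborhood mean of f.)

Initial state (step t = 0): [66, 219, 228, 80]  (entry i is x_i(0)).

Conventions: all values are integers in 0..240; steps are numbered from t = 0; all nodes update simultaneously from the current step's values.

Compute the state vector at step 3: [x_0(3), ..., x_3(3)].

Answer: [146, 148, 147, 146]

Derivation:
t=0: [66, 219, 228, 80]
t=1: [107, 57, 52, 109]
t=2: [139, 114, 111, 138]
t=3: [146, 148, 147, 146]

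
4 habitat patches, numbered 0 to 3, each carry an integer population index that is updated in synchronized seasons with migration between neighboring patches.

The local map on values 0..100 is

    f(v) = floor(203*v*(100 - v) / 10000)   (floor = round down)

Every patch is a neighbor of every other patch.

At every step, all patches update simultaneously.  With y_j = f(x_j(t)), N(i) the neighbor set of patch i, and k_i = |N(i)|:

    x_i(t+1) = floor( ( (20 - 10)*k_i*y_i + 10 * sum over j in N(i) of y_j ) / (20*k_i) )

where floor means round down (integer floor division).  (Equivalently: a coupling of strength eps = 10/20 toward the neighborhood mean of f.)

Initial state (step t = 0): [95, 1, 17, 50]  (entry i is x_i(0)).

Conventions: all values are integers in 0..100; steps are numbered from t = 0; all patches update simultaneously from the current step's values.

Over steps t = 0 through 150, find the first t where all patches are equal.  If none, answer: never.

Simulating step by step:
t=0: [95, 1, 17, 50]  (not all equal)
t=1: [17, 15, 24, 31]  (not all equal)
t=2: [31, 30, 34, 36]  (not all equal)
t=3: [43, 43, 44, 44]  (not all equal)
t=4: [49, 49, 49, 49]  (all equal)

Answer: 4
Key observation: Synchronization is absorbing here: once all patches are equal they stay equal, and step 4 is the first all-equal step.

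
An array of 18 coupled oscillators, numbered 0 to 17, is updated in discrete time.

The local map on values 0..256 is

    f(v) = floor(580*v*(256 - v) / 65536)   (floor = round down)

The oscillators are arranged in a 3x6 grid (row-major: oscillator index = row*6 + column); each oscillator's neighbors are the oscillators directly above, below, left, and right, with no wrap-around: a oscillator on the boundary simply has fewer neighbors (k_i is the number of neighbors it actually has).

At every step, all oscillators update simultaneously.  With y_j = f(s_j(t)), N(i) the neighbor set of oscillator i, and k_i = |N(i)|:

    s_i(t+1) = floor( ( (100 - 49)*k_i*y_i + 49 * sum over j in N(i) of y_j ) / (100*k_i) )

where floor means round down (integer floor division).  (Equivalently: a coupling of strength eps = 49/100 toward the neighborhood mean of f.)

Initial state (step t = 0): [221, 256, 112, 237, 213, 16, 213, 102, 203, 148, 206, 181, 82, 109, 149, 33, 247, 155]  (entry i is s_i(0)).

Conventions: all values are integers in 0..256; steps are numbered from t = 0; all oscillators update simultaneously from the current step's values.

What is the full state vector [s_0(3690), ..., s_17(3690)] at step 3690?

Answer: [143, 143, 143, 143, 143, 143, 143, 143, 143, 143, 143, 143, 143, 143, 143, 143, 143, 143]
Key observation: The state at step 5, [143, 143, 143, 143, 143, 143, 143, 143, 143, 143, 143, 143, 143, 143, 143, 143, 143, 143], reappears at step 6: the system is in a cycle of period 1 from step 5 on.  Therefore the state at step 3690 equals the state at step 5 + ((3690 - 5) mod 1) = 5, which is [143, 143, 143, 143, 143, 143, 143, 143, 143, 143, 143, 143, 143, 143, 143, 143, 143, 143].

Derivation:
t=0: [221, 256, 112, 237, 213, 16, 213, 102, 203, 148, 206, 181, 82, 109, 149, 33, 247, 155]
t=1: [54, 57, 94, 79, 67, 66, 95, 109, 117, 107, 90, 103, 118, 138, 121, 82, 57, 104]
t=2: [106, 111, 128, 125, 116, 117, 131, 135, 141, 136, 127, 133, 141, 143, 140, 127, 115, 129]
t=3: [141, 142, 144, 144, 143, 143, 143, 143, 143, 143, 143, 143, 143, 143, 143, 143, 143, 143]
t=4: [143, 142, 142, 142, 142, 143, 143, 143, 142, 142, 143, 143, 143, 143, 143, 143, 143, 143]
t=5: [143, 143, 143, 143, 143, 143, 143, 143, 143, 143, 143, 143, 143, 143, 143, 143, 143, 143]
t=6: [143, 143, 143, 143, 143, 143, 143, 143, 143, 143, 143, 143, 143, 143, 143, 143, 143, 143]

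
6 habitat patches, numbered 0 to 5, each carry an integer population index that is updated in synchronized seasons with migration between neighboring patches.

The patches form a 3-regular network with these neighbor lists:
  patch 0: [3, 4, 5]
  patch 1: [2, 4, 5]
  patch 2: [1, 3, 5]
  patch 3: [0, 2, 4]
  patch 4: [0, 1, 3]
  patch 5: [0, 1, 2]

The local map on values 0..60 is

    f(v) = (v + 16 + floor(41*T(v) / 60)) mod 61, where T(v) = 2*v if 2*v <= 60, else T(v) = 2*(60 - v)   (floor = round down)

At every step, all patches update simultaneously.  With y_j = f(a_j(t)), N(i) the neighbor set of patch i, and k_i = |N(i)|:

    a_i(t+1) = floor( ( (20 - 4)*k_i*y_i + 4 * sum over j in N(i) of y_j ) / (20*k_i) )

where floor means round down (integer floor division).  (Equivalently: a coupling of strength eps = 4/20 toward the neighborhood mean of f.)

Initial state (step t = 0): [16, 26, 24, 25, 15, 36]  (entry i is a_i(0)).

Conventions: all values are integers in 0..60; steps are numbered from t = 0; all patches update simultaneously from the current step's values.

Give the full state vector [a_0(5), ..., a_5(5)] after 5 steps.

Answer: [25, 32, 38, 20, 21, 54]

Derivation:
t=0: [16, 26, 24, 25, 15, 36]
t=1: [48, 18, 12, 18, 46, 23]
t=2: [21, 51, 43, 51, 25, 15]
t=3: [8, 20, 22, 17, 13, 43]
t=4: [35, 6, 10, 50, 42, 19]
t=5: [25, 32, 38, 20, 21, 54]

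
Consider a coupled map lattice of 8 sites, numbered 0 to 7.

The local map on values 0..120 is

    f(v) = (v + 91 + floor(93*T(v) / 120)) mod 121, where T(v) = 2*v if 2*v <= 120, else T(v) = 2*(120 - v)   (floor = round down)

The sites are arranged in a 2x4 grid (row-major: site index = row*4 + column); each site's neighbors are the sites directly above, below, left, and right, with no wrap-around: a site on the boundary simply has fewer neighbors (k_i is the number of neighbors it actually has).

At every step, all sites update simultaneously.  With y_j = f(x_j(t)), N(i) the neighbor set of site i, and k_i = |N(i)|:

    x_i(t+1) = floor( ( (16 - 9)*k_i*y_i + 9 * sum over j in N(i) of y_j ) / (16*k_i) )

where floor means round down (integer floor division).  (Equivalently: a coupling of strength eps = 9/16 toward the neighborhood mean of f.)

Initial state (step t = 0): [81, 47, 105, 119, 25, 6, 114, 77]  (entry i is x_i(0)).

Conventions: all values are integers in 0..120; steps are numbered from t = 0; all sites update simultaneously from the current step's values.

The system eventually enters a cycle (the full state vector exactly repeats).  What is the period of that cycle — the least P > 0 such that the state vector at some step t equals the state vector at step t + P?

Answer: 2
Key observation: The state at step 6, [101, 101, 101, 101, 101, 101, 101, 101], reappears at step 8 — and no state repeats earlier — so the cycle the system enters has period 2.

Derivation:
t=0: [81, 47, 105, 119, 25, 6, 114, 77]
t=1: [82, 98, 93, 98, 75, 86, 100, 100]
t=2: [108, 105, 102, 102, 111, 106, 102, 101]
t=3: [96, 97, 98, 99, 95, 97, 98, 99]
t=4: [102, 102, 101, 101, 102, 102, 101, 101]
t=5: [99, 99, 99, 100, 99, 99, 99, 100]
t=6: [101, 101, 101, 101, 101, 101, 101, 101]
t=7: [100, 100, 100, 100, 100, 100, 100, 100]
t=8: [101, 101, 101, 101, 101, 101, 101, 101]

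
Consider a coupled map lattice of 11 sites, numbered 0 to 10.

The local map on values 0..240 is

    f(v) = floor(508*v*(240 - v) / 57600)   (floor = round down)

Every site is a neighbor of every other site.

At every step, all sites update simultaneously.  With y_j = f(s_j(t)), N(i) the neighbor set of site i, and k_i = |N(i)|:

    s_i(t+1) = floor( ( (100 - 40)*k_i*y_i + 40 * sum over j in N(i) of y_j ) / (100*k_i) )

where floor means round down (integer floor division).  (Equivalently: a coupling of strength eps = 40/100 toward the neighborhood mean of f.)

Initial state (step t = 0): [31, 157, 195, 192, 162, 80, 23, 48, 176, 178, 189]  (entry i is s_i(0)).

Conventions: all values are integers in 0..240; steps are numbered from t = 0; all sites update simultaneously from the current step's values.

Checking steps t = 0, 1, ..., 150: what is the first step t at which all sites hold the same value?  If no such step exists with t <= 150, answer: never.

Answer: 4
Key observation: Synchronization is absorbing here: once all sites are equal they stay equal, and step 4 is the first all-equal step.

Derivation:
t=0: [31, 157, 195, 192, 162, 80, 23, 48, 176, 178, 189]  (not all equal)
t=1: [70, 102, 81, 83, 100, 101, 62, 83, 93, 92, 85]  (not all equal)
t=2: [108, 120, 114, 114, 119, 119, 105, 114, 117, 117, 115]  (not all equal)
t=3: [125, 126, 125, 125, 125, 125, 125, 125, 125, 125, 125]  (not all equal)
t=4: [126, 126, 126, 126, 126, 126, 126, 126, 126, 126, 126]  (all equal)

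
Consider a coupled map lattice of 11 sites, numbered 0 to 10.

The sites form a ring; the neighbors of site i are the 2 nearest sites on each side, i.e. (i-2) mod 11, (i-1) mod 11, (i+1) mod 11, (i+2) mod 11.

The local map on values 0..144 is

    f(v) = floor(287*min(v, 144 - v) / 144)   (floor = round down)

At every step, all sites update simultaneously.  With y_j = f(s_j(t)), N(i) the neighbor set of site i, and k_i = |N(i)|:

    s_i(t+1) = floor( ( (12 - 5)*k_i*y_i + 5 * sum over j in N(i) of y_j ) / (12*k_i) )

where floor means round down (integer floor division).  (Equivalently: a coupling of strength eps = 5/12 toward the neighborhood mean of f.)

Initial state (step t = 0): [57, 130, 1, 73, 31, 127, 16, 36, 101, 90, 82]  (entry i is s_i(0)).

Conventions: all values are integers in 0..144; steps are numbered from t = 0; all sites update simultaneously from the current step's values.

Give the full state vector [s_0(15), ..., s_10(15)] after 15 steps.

Answer: [105, 109, 107, 70, 71, 57, 62, 65, 65, 98, 112]

Derivation:
t=0: [57, 130, 1, 73, 31, 127, 16, 36, 101, 90, 82]
t=1: [92, 55, 36, 94, 57, 50, 44, 68, 84, 103, 106]
t=2: [95, 99, 85, 98, 103, 102, 99, 118, 108, 92, 86]
t=3: [100, 95, 105, 91, 86, 80, 81, 65, 78, 94, 104]
t=4: [87, 92, 87, 104, 112, 123, 125, 125, 121, 102, 89]
t=5: [108, 103, 103, 79, 64, 46, 40, 43, 53, 80, 99]
t=6: [80, 85, 89, 114, 113, 96, 88, 91, 100, 110, 91]
t=7: [115, 109, 101, 74, 74, 90, 101, 98, 91, 83, 102]
t=8: [70, 78, 91, 122, 124, 109, 95, 96, 100, 105, 85]
t=9: [125, 118, 97, 60, 55, 68, 86, 89, 90, 90, 113]
t=10: [54, 62, 87, 109, 111, 125, 115, 111, 103, 95, 67]
t=11: [110, 115, 103, 75, 66, 48, 59, 66, 83, 96, 120]
t=12: [68, 67, 88, 117, 121, 109, 118, 121, 111, 93, 62]
t=13: [127, 121, 102, 68, 55, 60, 53, 56, 71, 97, 116]
t=14: [48, 58, 81, 115, 109, 117, 111, 112, 120, 89, 64]
t=15: [105, 109, 107, 70, 71, 57, 62, 65, 65, 98, 112]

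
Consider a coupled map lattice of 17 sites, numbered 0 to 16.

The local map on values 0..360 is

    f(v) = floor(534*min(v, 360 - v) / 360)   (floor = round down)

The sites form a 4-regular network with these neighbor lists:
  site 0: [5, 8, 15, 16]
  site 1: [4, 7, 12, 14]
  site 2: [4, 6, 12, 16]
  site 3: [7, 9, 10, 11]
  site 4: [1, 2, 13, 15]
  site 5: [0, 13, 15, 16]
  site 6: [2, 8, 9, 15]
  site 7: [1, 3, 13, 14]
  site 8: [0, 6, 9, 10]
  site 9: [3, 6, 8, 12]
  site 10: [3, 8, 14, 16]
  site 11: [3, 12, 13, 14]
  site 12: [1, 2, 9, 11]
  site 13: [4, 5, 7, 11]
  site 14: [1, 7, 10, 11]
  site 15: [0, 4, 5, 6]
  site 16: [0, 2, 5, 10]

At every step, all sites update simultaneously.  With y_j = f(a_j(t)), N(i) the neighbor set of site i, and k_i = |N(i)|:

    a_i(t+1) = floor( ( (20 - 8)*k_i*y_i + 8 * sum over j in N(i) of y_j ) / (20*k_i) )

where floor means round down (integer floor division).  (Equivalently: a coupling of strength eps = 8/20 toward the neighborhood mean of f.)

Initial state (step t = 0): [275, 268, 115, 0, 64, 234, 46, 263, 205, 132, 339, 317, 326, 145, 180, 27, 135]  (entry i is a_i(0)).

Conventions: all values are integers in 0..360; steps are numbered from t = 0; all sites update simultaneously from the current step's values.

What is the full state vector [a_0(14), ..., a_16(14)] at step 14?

Answer: [208, 170, 170, 158, 165, 215, 165, 167, 167, 163, 168, 163, 166, 175, 169, 185, 207]

Derivation:
t=0: [275, 268, 115, 0, 64, 234, 46, 263, 205, 132, 339, 317, 326, 145, 180, 27, 135]
t=1: [141, 137, 143, 43, 112, 169, 104, 147, 179, 151, 88, 91, 86, 177, 197, 71, 171]
t=2: [212, 197, 197, 108, 177, 232, 172, 207, 230, 194, 160, 149, 153, 234, 213, 140, 231]
t=3: [209, 237, 238, 189, 244, 193, 241, 216, 210, 230, 218, 211, 230, 201, 223, 216, 203]
t=4: [225, 187, 185, 235, 184, 238, 186, 215, 213, 199, 217, 220, 192, 226, 204, 209, 225]
t=5: [202, 249, 252, 198, 250, 190, 248, 216, 221, 233, 210, 210, 245, 205, 227, 223, 205]
t=6: [229, 172, 168, 228, 173, 240, 175, 210, 204, 191, 220, 216, 175, 222, 200, 203, 224]
t=7: [200, 250, 246, 206, 247, 189, 251, 222, 229, 244, 210, 217, 252, 209, 231, 227, 203]
t=8: [229, 170, 173, 217, 175, 240, 169, 202, 195, 177, 217, 207, 167, 217, 194, 200, 227]
t=9: [202, 249, 248, 220, 251, 190, 249, 232, 238, 252, 217, 227, 247, 216, 240, 230, 202]
t=10: [226, 167, 172, 200, 170, 238, 168, 189, 185, 167, 207, 194, 168, 207, 183, 196, 226]
t=11: [206, 249, 247, 239, 248, 194, 249, 249, 247, 247, 231, 245, 248, 228, 254, 233, 204]
t=12: [220, 163, 172, 176, 171, 231, 167, 167, 175, 167, 188, 171, 166, 191, 163, 193, 221]
t=13: [214, 243, 248, 256, 251, 205, 249, 247, 251, 249, 249, 251, 247, 244, 244, 238, 214]
t=14: [208, 170, 170, 158, 165, 215, 165, 167, 167, 163, 168, 163, 166, 175, 169, 185, 207]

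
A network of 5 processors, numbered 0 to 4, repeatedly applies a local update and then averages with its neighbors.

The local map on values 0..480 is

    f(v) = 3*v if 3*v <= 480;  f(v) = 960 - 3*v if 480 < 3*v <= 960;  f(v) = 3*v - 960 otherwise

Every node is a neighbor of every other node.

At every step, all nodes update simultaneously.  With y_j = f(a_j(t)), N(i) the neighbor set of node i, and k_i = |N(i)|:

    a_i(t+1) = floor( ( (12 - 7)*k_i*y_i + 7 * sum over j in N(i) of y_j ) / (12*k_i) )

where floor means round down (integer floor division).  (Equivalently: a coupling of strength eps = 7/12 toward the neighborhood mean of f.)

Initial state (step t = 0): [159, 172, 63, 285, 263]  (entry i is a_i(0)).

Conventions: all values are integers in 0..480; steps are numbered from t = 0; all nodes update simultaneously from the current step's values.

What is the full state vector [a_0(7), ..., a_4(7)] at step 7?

Simulating step by step:
t=0: [159, 172, 63, 285, 263]
t=1: [331, 322, 253, 230, 248]
t=2: [114, 107, 160, 179, 164]
t=3: [389, 383, 426, 411, 423]
t=4: [245, 240, 275, 262, 272]
t=5: [194, 198, 170, 181, 172]
t=6: [402, 398, 421, 412, 419]
t=7: [264, 261, 279, 272, 278]

Answer: [264, 261, 279, 272, 278]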